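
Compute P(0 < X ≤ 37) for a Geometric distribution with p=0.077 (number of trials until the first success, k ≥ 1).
0.948422

We have X ~ Geometric(p=0.077) (number of trials until the first success, k ≥ 1).

To find P(0 < X ≤ 37), we use:
P(0 < X ≤ 37) = P(X ≤ 37) - P(X ≤ 0)
                 = F(37) - F(0)
                 = 0.948422 - 0.000000
                 = 0.948422

So there's approximately a 94.8% chance that X falls in this range.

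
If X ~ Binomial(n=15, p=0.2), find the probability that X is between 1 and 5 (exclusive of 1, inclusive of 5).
0.771823

We have X ~ Binomial(n=15, p=0.2).

To find P(1 < X ≤ 5), we use:
P(1 < X ≤ 5) = P(X ≤ 5) - P(X ≤ 1)
                 = F(5) - F(1)
                 = 0.938949 - 0.167126
                 = 0.771823

So there's approximately a 77.2% chance that X falls in this range.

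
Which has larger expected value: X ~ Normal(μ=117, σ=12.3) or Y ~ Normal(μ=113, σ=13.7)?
X has larger mean (117.0000 > 113.0000)

Compute the expected value for each distribution:

X ~ Normal(μ=117, σ=12.3):
E[X] = 117.0000

Y ~ Normal(μ=113, σ=13.7):
E[Y] = 113.0000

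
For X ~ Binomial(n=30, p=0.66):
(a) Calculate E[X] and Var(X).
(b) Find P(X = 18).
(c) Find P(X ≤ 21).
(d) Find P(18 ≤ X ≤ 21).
(a) E[X] = 19.8000, Var(X) = 6.7320
(b) P(X = 18) = 0.116552
(c) P(X ≤ 21) = 0.739548
(d) P(18 ≤ X ≤ 21) = 0.553027

We have X ~ Binomial(n=30, p=0.66).

(a) Moments:
E[X] = 19.8000
Var(X) = 6.7320
σ = √Var(X) = 2.5946

(b) Point probability using PMF:
P(X = 18) = 0.116552

(c) Cumulative probability using CDF:
P(X ≤ 21) = F(21) = 0.739548

(d) Range probability:
P(18 ≤ X ≤ 21) = P(X ≤ 21) - P(X ≤ 17)
                   = F(21) - F(17)
                   = 0.739548 - 0.186521
                   = 0.553027

This means approximately 55.3% of outcomes fall in the interval [18, 21].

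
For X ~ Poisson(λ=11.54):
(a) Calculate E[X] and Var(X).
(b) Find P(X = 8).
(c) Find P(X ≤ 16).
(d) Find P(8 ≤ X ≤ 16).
(a) E[X] = 11.5400, Var(X) = 11.5400
(b) P(X = 8) = 0.075922
(c) P(X ≤ 16) = 0.921775
(d) P(8 ≤ X ≤ 16) = 0.810162

We have X ~ Poisson(λ=11.54).

(a) Moments:
E[X] = 11.5400
Var(X) = 11.5400
σ = √Var(X) = 3.3971

(b) Point probability using PMF:
P(X = 8) = 0.075922

(c) Cumulative probability using CDF:
P(X ≤ 16) = F(16) = 0.921775

(d) Range probability:
P(8 ≤ X ≤ 16) = P(X ≤ 16) - P(X ≤ 7)
                   = F(16) - F(7)
                   = 0.921775 - 0.111613
                   = 0.810162

This means approximately 81.0% of outcomes fall in the interval [8, 16].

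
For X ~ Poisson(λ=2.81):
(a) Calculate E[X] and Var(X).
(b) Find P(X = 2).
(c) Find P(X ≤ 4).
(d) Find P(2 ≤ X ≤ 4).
(a) E[X] = 2.8100, Var(X) = 2.8100
(b) P(X = 2) = 0.237692
(c) P(X ≤ 4) = 0.846115
(d) P(2 ≤ X ≤ 4) = 0.616734

We have X ~ Poisson(λ=2.81).

(a) Moments:
E[X] = 2.8100
Var(X) = 2.8100
σ = √Var(X) = 1.6763

(b) Point probability using PMF:
P(X = 2) = 0.237692

(c) Cumulative probability using CDF:
P(X ≤ 4) = F(4) = 0.846115

(d) Range probability:
P(2 ≤ X ≤ 4) = P(X ≤ 4) - P(X ≤ 1)
                   = F(4) - F(1)
                   = 0.846115 - 0.229381
                   = 0.616734

This means approximately 61.7% of outcomes fall in the interval [2, 4].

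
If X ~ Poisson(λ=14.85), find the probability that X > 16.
0.321547

We have X ~ Poisson(λ=14.85).

P(X > 16) = 1 - P(X ≤ 16)
                = 1 - F(16)
                = 1 - 0.678453
                = 0.321547

So there's approximately a 32.2% chance that X exceeds 16.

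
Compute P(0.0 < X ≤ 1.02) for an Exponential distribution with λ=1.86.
0.850012

We have X ~ Exponential(λ=1.86).

To find P(0.0 < X ≤ 1.02), we use:
P(0.0 < X ≤ 1.02) = P(X ≤ 1.02) - P(X ≤ 0.0)
                 = F(1.02) - F(0.0)
                 = 0.850012 - 0.000000
                 = 0.850012

So there's approximately a 85.0% chance that X falls in this range.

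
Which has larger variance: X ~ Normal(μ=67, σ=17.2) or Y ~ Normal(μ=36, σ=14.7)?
X has larger variance (295.8400 > 216.0900)

Compute the variance for each distribution:

X ~ Normal(μ=67, σ=17.2):
Var(X) = 295.8400

Y ~ Normal(μ=36, σ=14.7):
Var(Y) = 216.0900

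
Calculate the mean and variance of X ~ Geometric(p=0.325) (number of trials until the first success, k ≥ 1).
E[X] = 3.0769, Var(X) = 6.3905

We have X ~ Geometric(p=0.325) (number of trials until the first success, k ≥ 1).

For a Geometric distribution with p=0.325 (number of trials until the first success, k ≥ 1):

Expected value:
E[X] = 3.0769

Variance:
Var(X) = 6.3905

Standard deviation:
σ = √Var(X) = 2.5280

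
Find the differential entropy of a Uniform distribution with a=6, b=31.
3.2189 nats

We have X ~ Uniform(a=6, b=31).

The differential entropy measures the uncertainty or information content of the distribution.

For a Uniform distribution with a=6, b=31:
h(X) = 3.2189 nats

(In bits, this would be 4.6439 bits.)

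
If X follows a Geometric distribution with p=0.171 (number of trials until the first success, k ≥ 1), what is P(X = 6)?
0.066953

We have X ~ Geometric(p=0.171) (number of trials until the first success, k ≥ 1).

For a Geometric distribution, the PMF gives us the probability of each outcome.

Using the PMF formula:
P(X = 6) = 0.066953

Rounded to 4 decimal places: 0.0670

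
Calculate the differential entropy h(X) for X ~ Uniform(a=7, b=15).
2.0794 nats

We have X ~ Uniform(a=7, b=15).

The differential entropy measures the uncertainty or information content of the distribution.

For a Uniform distribution with a=7, b=15:
h(X) = 2.0794 nats

(In bits, this would be 3.0000 bits.)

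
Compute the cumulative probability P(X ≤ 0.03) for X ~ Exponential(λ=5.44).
0.150579

We have X ~ Exponential(λ=5.44).

The CDF gives us P(X ≤ k).

Using the CDF:
P(X ≤ 0.03) = 0.150579

This means there's approximately a 15.1% chance that X is at most 0.03.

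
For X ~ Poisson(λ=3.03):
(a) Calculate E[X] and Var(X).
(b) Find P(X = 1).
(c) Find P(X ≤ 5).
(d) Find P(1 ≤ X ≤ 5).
(a) E[X] = 3.0300, Var(X) = 3.0300
(b) P(X = 1) = 0.146396
(c) P(X ≤ 5) = 0.913027
(d) P(1 ≤ X ≤ 5) = 0.864712

We have X ~ Poisson(λ=3.03).

(a) Moments:
E[X] = 3.0300
Var(X) = 3.0300
σ = √Var(X) = 1.7407

(b) Point probability using PMF:
P(X = 1) = 0.146396

(c) Cumulative probability using CDF:
P(X ≤ 5) = F(5) = 0.913027

(d) Range probability:
P(1 ≤ X ≤ 5) = P(X ≤ 5) - P(X ≤ 0)
                   = F(5) - F(0)
                   = 0.913027 - 0.048316
                   = 0.864712

This means approximately 86.5% of outcomes fall in the interval [1, 5].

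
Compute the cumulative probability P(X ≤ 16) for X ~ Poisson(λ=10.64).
0.956223

We have X ~ Poisson(λ=10.64).

The CDF gives us P(X ≤ k).

Using the CDF:
P(X ≤ 16) = 0.956223

This means there's approximately a 95.6% chance that X is at most 16.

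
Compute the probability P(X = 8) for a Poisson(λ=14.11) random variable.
0.029027

We have X ~ Poisson(λ=14.11).

For a Poisson distribution, the PMF gives us the probability of each outcome.

Using the PMF formula:
P(X = 8) = 0.029027

Rounded to 4 decimal places: 0.0290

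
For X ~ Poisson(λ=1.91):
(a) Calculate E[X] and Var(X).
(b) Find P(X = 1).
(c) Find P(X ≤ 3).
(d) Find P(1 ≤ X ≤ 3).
(a) E[X] = 1.9100, Var(X) = 1.9100
(b) P(X = 1) = 0.282834
(c) P(X ≤ 3) = 0.872987
(d) P(1 ≤ X ≤ 3) = 0.724907

We have X ~ Poisson(λ=1.91).

(a) Moments:
E[X] = 1.9100
Var(X) = 1.9100
σ = √Var(X) = 1.3820

(b) Point probability using PMF:
P(X = 1) = 0.282834

(c) Cumulative probability using CDF:
P(X ≤ 3) = F(3) = 0.872987

(d) Range probability:
P(1 ≤ X ≤ 3) = P(X ≤ 3) - P(X ≤ 0)
                   = F(3) - F(0)
                   = 0.872987 - 0.148080
                   = 0.724907

This means approximately 72.5% of outcomes fall in the interval [1, 3].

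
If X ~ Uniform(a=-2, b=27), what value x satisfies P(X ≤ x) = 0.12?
1.4800

We have X ~ Uniform(a=-2, b=27).

We want to find x such that P(X ≤ x) = 0.12.

This is the 12th percentile, which means 12% of values fall below this point.

Using the inverse CDF (quantile function):
x = F⁻¹(0.12) = 1.4800

Verification: P(X ≤ 1.4800) = 0.12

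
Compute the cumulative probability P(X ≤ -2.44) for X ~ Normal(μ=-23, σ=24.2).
0.802223

We have X ~ Normal(μ=-23, σ=24.2).

The CDF gives us P(X ≤ k).

Using the CDF:
P(X ≤ -2.44) = 0.802223

This means there's approximately a 80.2% chance that X is at most -2.44.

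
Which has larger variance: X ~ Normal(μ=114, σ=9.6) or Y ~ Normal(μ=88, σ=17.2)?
Y has larger variance (295.8400 > 92.1600)

Compute the variance for each distribution:

X ~ Normal(μ=114, σ=9.6):
Var(X) = 92.1600

Y ~ Normal(μ=88, σ=17.2):
Var(Y) = 295.8400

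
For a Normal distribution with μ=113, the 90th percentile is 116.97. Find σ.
σ = 3.0978

For X ~ Normal(μ, σ), the p-th percentile satisfies x = μ + z_p × σ,
where z_p = Φ⁻¹(p) is the standard normal quantile.

Step 1: z_{0.9} = Φ⁻¹(0.9) = 1.2816

Step 2: Solve for σ:
116.97 = 113 + 1.2816 × σ
σ = (116.97 - 113) / 1.2816
σ = 3.97 / 1.2816
σ = 3.0978

Verification: μ + z × σ = 113 + 1.2816 × 3.0978 = 116.97 ✓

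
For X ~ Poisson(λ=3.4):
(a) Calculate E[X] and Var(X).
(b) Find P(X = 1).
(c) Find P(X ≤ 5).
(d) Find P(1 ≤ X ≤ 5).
(a) E[X] = 3.4000, Var(X) = 3.4000
(b) P(X = 1) = 0.113469
(c) P(X ≤ 5) = 0.870542
(d) P(1 ≤ X ≤ 5) = 0.837169

We have X ~ Poisson(λ=3.4).

(a) Moments:
E[X] = 3.4000
Var(X) = 3.4000
σ = √Var(X) = 1.8439

(b) Point probability using PMF:
P(X = 1) = 0.113469

(c) Cumulative probability using CDF:
P(X ≤ 5) = F(5) = 0.870542

(d) Range probability:
P(1 ≤ X ≤ 5) = P(X ≤ 5) - P(X ≤ 0)
                   = F(5) - F(0)
                   = 0.870542 - 0.033373
                   = 0.837169

This means approximately 83.7% of outcomes fall in the interval [1, 5].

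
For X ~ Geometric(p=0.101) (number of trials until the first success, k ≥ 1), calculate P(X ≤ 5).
0.412783

We have X ~ Geometric(p=0.101) (number of trials until the first success, k ≥ 1).

The CDF gives us P(X ≤ k).

Using the CDF:
P(X ≤ 5) = 0.412783

This means there's approximately a 41.3% chance that X is at most 5.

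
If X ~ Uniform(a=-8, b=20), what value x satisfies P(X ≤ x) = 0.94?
18.3200

We have X ~ Uniform(a=-8, b=20).

We want to find x such that P(X ≤ x) = 0.94.

This is the 94th percentile, which means 94% of values fall below this point.

Using the inverse CDF (quantile function):
x = F⁻¹(0.94) = 18.3200

Verification: P(X ≤ 18.3200) = 0.94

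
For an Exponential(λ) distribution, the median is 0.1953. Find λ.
λ = 3.5491

For X ~ Exponential(λ), the CDF is F(x) = 1 - e^(-λx).
The median m satisfies F(m) = 0.5:
1 - e^(-λm) = 0.5
e^(-λm) = 0.5
λm = ln(2)
m = ln(2) / λ

Given m = 0.1953:
λ = ln(2) / 0.1953 = 0.693147 / 0.1953 = 3.5491

Verification: ln(2) / 3.5491 = 0.1953 ✓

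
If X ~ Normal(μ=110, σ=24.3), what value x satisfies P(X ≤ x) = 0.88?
138.5522

We have X ~ Normal(μ=110, σ=24.3).

We want to find x such that P(X ≤ x) = 0.88.

This is the 88th percentile, which means 88% of values fall below this point.

Using the inverse CDF (quantile function):
x = F⁻¹(0.88) = 138.5522

Verification: P(X ≤ 138.5522) = 0.88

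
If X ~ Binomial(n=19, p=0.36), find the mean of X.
6.8400

We have X ~ Binomial(n=19, p=0.36).

For a Binomial distribution with n=19, p=0.36:
E[X] = 6.8400

This is the expected (average) value of X.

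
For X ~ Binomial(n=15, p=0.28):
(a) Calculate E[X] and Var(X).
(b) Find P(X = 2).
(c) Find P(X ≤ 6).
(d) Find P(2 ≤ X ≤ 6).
(a) E[X] = 4.2000, Var(X) = 3.0240
(b) P(X = 2) = 0.115034
(c) P(X ≤ 6) = 0.903463
(d) P(2 ≤ X ≤ 6) = 0.853961

We have X ~ Binomial(n=15, p=0.28).

(a) Moments:
E[X] = 4.2000
Var(X) = 3.0240
σ = √Var(X) = 1.7390

(b) Point probability using PMF:
P(X = 2) = 0.115034

(c) Cumulative probability using CDF:
P(X ≤ 6) = F(6) = 0.903463

(d) Range probability:
P(2 ≤ X ≤ 6) = P(X ≤ 6) - P(X ≤ 1)
                   = F(6) - F(1)
                   = 0.903463 - 0.049502
                   = 0.853961

This means approximately 85.4% of outcomes fall in the interval [2, 6].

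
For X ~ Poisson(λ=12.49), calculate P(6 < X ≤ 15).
0.772073

We have X ~ Poisson(λ=12.49).

To find P(6 < X ≤ 15), we use:
P(6 < X ≤ 15) = P(X ≤ 15) - P(X ≤ 6)
                 = F(15) - F(6)
                 = 0.806838 - 0.034765
                 = 0.772073

So there's approximately a 77.2% chance that X falls in this range.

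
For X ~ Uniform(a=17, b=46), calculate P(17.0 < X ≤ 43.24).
0.904828

We have X ~ Uniform(a=17, b=46).

To find P(17.0 < X ≤ 43.24), we use:
P(17.0 < X ≤ 43.24) = P(X ≤ 43.24) - P(X ≤ 17.0)
                 = F(43.24) - F(17.0)
                 = 0.904828 - 0.000000
                 = 0.904828

So there's approximately a 90.5% chance that X falls in this range.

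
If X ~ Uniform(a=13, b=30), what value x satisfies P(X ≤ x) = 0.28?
17.7600

We have X ~ Uniform(a=13, b=30).

We want to find x such that P(X ≤ x) = 0.28.

This is the 28th percentile, which means 28% of values fall below this point.

Using the inverse CDF (quantile function):
x = F⁻¹(0.28) = 17.7600

Verification: P(X ≤ 17.7600) = 0.28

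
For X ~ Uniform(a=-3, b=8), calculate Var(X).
10.0833

We have X ~ Uniform(a=-3, b=8).

For a Uniform distribution with a=-3, b=8:
Var(X) = 10.0833

The variance measures the spread of the distribution around the mean.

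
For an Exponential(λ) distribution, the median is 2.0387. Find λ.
λ = 0.3400

For X ~ Exponential(λ), the CDF is F(x) = 1 - e^(-λx).
The median m satisfies F(m) = 0.5:
1 - e^(-λm) = 0.5
e^(-λm) = 0.5
λm = ln(2)
m = ln(2) / λ

Given m = 2.0387:
λ = ln(2) / 2.0387 = 0.693147 / 2.0387 = 0.3400

Verification: ln(2) / 0.3400 = 2.0387 ✓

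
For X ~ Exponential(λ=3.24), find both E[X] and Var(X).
E[X] = 0.3086, Var(X) = 0.0953

We have X ~ Exponential(λ=3.24).

For an Exponential distribution with λ=3.24:

Expected value:
E[X] = 0.3086

Variance:
Var(X) = 0.0953

Standard deviation:
σ = √Var(X) = 0.3086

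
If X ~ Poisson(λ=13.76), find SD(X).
3.7094

We have X ~ Poisson(λ=13.76).

For a Poisson distribution with λ=13.76:
σ = √Var(X) = 3.7094

The standard deviation is the square root of the variance.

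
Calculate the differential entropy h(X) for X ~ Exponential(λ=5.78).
-0.7544 nats

We have X ~ Exponential(λ=5.78).

The differential entropy measures the uncertainty or information content of the distribution.

For an Exponential distribution with λ=5.78:
h(X) = -0.7544 nats

(In bits, this would be -1.0884 bits.)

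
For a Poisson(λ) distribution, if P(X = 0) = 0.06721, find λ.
λ = 2.6999

For a Poisson(λ) distribution, the PMF at 0 is:
P(X = 0) = λ^0 e^(-λ) / 0! = e^(-λ)

Given P(X = 0) = 0.06721:
e^(-λ) = 0.06721
-λ = ln(0.06721)
λ = -ln(0.06721) = 2.6999

Verification: e^(-2.6999) = 0.06721 ✓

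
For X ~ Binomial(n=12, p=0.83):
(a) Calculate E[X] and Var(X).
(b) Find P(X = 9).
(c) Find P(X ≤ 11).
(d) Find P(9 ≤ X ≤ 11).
(a) E[X] = 9.9600, Var(X) = 1.6932
(b) P(X = 9) = 0.202056
(c) P(X ≤ 11) = 0.893110
(d) P(9 ≤ X ≤ 11) = 0.760727

We have X ~ Binomial(n=12, p=0.83).

(a) Moments:
E[X] = 9.9600
Var(X) = 1.6932
σ = √Var(X) = 1.3012

(b) Point probability using PMF:
P(X = 9) = 0.202056

(c) Cumulative probability using CDF:
P(X ≤ 11) = F(11) = 0.893110

(d) Range probability:
P(9 ≤ X ≤ 11) = P(X ≤ 11) - P(X ≤ 8)
                   = F(11) - F(8)
                   = 0.893110 - 0.132383
                   = 0.760727

This means approximately 76.1% of outcomes fall in the interval [9, 11].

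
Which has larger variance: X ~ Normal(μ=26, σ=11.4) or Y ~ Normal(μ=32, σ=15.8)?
Y has larger variance (249.6400 > 129.9600)

Compute the variance for each distribution:

X ~ Normal(μ=26, σ=11.4):
Var(X) = 129.9600

Y ~ Normal(μ=32, σ=15.8):
Var(Y) = 249.6400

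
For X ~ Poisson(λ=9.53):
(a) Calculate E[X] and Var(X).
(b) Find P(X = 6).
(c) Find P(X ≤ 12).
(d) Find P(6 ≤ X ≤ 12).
(a) E[X] = 9.5300, Var(X) = 9.5300
(b) P(X = 6) = 0.075579
(c) P(X ≤ 12) = 0.833887
(d) P(6 ≤ X ≤ 12) = 0.746796

We have X ~ Poisson(λ=9.53).

(a) Moments:
E[X] = 9.5300
Var(X) = 9.5300
σ = √Var(X) = 3.0871

(b) Point probability using PMF:
P(X = 6) = 0.075579

(c) Cumulative probability using CDF:
P(X ≤ 12) = F(12) = 0.833887

(d) Range probability:
P(6 ≤ X ≤ 12) = P(X ≤ 12) - P(X ≤ 5)
                   = F(12) - F(5)
                   = 0.833887 - 0.087091
                   = 0.746796

This means approximately 74.7% of outcomes fall in the interval [6, 12].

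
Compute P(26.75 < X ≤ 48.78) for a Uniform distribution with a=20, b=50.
0.734333

We have X ~ Uniform(a=20, b=50).

To find P(26.75 < X ≤ 48.78), we use:
P(26.75 < X ≤ 48.78) = P(X ≤ 48.78) - P(X ≤ 26.75)
                 = F(48.78) - F(26.75)
                 = 0.959333 - 0.225000
                 = 0.734333

So there's approximately a 73.4% chance that X falls in this range.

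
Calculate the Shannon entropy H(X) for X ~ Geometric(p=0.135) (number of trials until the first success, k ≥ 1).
2.9317 nats

We have X ~ Geometric(p=0.135) (number of trials until the first success, k ≥ 1).

The Shannon entropy measures the uncertainty or information content of the distribution.

For a Geometric distribution with p=0.135 (number of trials until the first success, k ≥ 1):
H(X) = 2.9317 nats

(In bits, this would be 4.2296 bits.)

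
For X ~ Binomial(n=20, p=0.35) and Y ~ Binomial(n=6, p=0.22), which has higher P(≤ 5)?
Y has higher probability (P(Y ≤ 5) = 0.9999 > P(X ≤ 5) = 0.2454)

Compute P(≤ 5) for each distribution:

X ~ Binomial(n=20, p=0.35):
P(X ≤ 5) = 0.2454

Y ~ Binomial(n=6, p=0.22):
P(Y ≤ 5) = 0.9999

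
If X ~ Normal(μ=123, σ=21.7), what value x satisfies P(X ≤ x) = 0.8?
141.2632

We have X ~ Normal(μ=123, σ=21.7).

We want to find x such that P(X ≤ x) = 0.8.

This is the 80th percentile, which means 80% of values fall below this point.

Using the inverse CDF (quantile function):
x = F⁻¹(0.8) = 141.2632

Verification: P(X ≤ 141.2632) = 0.8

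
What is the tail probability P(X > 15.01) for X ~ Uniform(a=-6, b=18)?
0.124583

We have X ~ Uniform(a=-6, b=18).

P(X > 15.01) = 1 - P(X ≤ 15.01)
                = 1 - F(15.01)
                = 1 - 0.875417
                = 0.124583

So there's approximately a 12.5% chance that X exceeds 15.01.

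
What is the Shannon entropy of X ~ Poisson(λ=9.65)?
2.5433 nats

We have X ~ Poisson(λ=9.65).

The Shannon entropy measures the uncertainty or information content of the distribution.

For a Poisson distribution with λ=9.65:
H(X) = 2.5433 nats

(In bits, this would be 3.6691 bits.)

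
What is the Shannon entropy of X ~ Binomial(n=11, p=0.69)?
1.8385 nats

We have X ~ Binomial(n=11, p=0.69).

The Shannon entropy measures the uncertainty or information content of the distribution.

For a Binomial distribution with n=11, p=0.69:
H(X) = 1.8385 nats

(In bits, this would be 2.6524 bits.)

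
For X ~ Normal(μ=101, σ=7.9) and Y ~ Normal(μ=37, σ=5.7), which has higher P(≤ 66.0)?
Y has higher probability (P(Y ≤ 66.0) = 1.0000 > P(X ≤ 66.0) = 0.0000)

Compute P(≤ 66.0) for each distribution:

X ~ Normal(μ=101, σ=7.9):
P(X ≤ 66.0) = 0.0000

Y ~ Normal(μ=37, σ=5.7):
P(Y ≤ 66.0) = 1.0000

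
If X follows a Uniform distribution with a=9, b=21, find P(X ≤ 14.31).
0.442500

We have X ~ Uniform(a=9, b=21).

The CDF gives us P(X ≤ k).

Using the CDF:
P(X ≤ 14.31) = 0.442500

This means there's approximately a 44.3% chance that X is at most 14.31.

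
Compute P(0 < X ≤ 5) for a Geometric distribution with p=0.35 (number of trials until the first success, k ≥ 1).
0.883971

We have X ~ Geometric(p=0.35) (number of trials until the first success, k ≥ 1).

To find P(0 < X ≤ 5), we use:
P(0 < X ≤ 5) = P(X ≤ 5) - P(X ≤ 0)
                 = F(5) - F(0)
                 = 0.883971 - 0.000000
                 = 0.883971

So there's approximately a 88.4% chance that X falls in this range.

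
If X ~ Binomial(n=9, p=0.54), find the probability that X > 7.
0.033837

We have X ~ Binomial(n=9, p=0.54).

P(X > 7) = 1 - P(X ≤ 7)
                = 1 - F(7)
                = 1 - 0.966163
                = 0.033837

So there's approximately a 3.4% chance that X exceeds 7.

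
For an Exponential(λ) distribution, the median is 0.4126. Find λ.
λ = 1.6799

For X ~ Exponential(λ), the CDF is F(x) = 1 - e^(-λx).
The median m satisfies F(m) = 0.5:
1 - e^(-λm) = 0.5
e^(-λm) = 0.5
λm = ln(2)
m = ln(2) / λ

Given m = 0.4126:
λ = ln(2) / 0.4126 = 0.693147 / 0.4126 = 1.6799

Verification: ln(2) / 1.6799 = 0.4126 ✓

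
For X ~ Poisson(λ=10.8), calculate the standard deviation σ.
3.2863

We have X ~ Poisson(λ=10.8).

For a Poisson distribution with λ=10.8:
σ = √Var(X) = 3.2863

The standard deviation is the square root of the variance.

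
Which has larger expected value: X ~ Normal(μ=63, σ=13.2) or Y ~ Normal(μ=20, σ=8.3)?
X has larger mean (63.0000 > 20.0000)

Compute the expected value for each distribution:

X ~ Normal(μ=63, σ=13.2):
E[X] = 63.0000

Y ~ Normal(μ=20, σ=8.3):
E[Y] = 20.0000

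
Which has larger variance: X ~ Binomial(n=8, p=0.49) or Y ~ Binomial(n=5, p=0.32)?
X has larger variance (1.9992 > 1.0880)

Compute the variance for each distribution:

X ~ Binomial(n=8, p=0.49):
Var(X) = 1.9992

Y ~ Binomial(n=5, p=0.32):
Var(Y) = 1.0880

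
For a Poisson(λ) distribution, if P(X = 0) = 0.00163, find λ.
λ = 6.4192

For a Poisson(λ) distribution, the PMF at 0 is:
P(X = 0) = λ^0 e^(-λ) / 0! = e^(-λ)

Given P(X = 0) = 0.00163:
e^(-λ) = 0.00163
-λ = ln(0.00163)
λ = -ln(0.00163) = 6.4192

Verification: e^(-6.4192) = 0.00163 ✓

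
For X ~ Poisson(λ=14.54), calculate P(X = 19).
0.048864

We have X ~ Poisson(λ=14.54).

For a Poisson distribution, the PMF gives us the probability of each outcome.

Using the PMF formula:
P(X = 19) = 0.048864

Rounded to 4 decimal places: 0.0489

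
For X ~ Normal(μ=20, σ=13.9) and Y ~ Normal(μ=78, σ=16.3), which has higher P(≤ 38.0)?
X has higher probability (P(X ≤ 38.0) = 0.9023 > P(Y ≤ 38.0) = 0.0071)

Compute P(≤ 38.0) for each distribution:

X ~ Normal(μ=20, σ=13.9):
P(X ≤ 38.0) = 0.9023

Y ~ Normal(μ=78, σ=16.3):
P(Y ≤ 38.0) = 0.0071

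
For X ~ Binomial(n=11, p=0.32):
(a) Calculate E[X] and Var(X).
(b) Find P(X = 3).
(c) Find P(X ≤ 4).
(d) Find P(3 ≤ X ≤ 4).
(a) E[X] = 3.5200, Var(X) = 2.3936
(b) P(X = 3) = 0.247175
(c) P(X ≤ 4) = 0.743678
(d) P(3 ≤ X ≤ 4) = 0.479811

We have X ~ Binomial(n=11, p=0.32).

(a) Moments:
E[X] = 3.5200
Var(X) = 2.3936
σ = √Var(X) = 1.5471

(b) Point probability using PMF:
P(X = 3) = 0.247175

(c) Cumulative probability using CDF:
P(X ≤ 4) = F(4) = 0.743678

(d) Range probability:
P(3 ≤ X ≤ 4) = P(X ≤ 4) - P(X ≤ 2)
                   = F(4) - F(2)
                   = 0.743678 - 0.263867
                   = 0.479811

This means approximately 48.0% of outcomes fall in the interval [3, 4].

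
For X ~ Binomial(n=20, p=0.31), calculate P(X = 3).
0.061862

We have X ~ Binomial(n=20, p=0.31).

For a Binomial distribution, the PMF gives us the probability of each outcome.

Using the PMF formula:
P(X = 3) = 0.061862

Rounded to 4 decimal places: 0.0619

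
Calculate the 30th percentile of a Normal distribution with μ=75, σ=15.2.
67.0291

We have X ~ Normal(μ=75, σ=15.2).

We want to find x such that P(X ≤ x) = 0.3.

This is the 30th percentile, which means 30% of values fall below this point.

Using the inverse CDF (quantile function):
x = F⁻¹(0.3) = 67.0291

Verification: P(X ≤ 67.0291) = 0.3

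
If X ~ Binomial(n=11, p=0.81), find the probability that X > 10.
0.098477

We have X ~ Binomial(n=11, p=0.81).

P(X > 10) = 1 - P(X ≤ 10)
                = 1 - F(10)
                = 1 - 0.901523
                = 0.098477

So there's approximately a 9.8% chance that X exceeds 10.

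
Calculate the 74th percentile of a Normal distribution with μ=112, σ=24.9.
128.0193

We have X ~ Normal(μ=112, σ=24.9).

We want to find x such that P(X ≤ x) = 0.74.

This is the 74th percentile, which means 74% of values fall below this point.

Using the inverse CDF (quantile function):
x = F⁻¹(0.74) = 128.0193

Verification: P(X ≤ 128.0193) = 0.74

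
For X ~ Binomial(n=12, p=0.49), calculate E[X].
5.8800

We have X ~ Binomial(n=12, p=0.49).

For a Binomial distribution with n=12, p=0.49:
E[X] = 5.8800

This is the expected (average) value of X.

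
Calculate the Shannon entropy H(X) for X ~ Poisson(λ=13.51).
2.7142 nats

We have X ~ Poisson(λ=13.51).

The Shannon entropy measures the uncertainty or information content of the distribution.

For a Poisson distribution with λ=13.51:
H(X) = 2.7142 nats

(In bits, this would be 3.9158 bits.)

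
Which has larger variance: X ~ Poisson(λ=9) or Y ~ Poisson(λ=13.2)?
Y has larger variance (13.2000 > 9.0000)

Compute the variance for each distribution:

X ~ Poisson(λ=9):
Var(X) = 9.0000

Y ~ Poisson(λ=13.2):
Var(Y) = 13.2000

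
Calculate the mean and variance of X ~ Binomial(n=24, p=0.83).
E[X] = 19.9200, Var(X) = 3.3864

We have X ~ Binomial(n=24, p=0.83).

For a Binomial distribution with n=24, p=0.83:

Expected value:
E[X] = 19.9200

Variance:
Var(X) = 3.3864

Standard deviation:
σ = √Var(X) = 1.8402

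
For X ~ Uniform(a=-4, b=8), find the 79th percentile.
5.4800

We have X ~ Uniform(a=-4, b=8).

We want to find x such that P(X ≤ x) = 0.79.

This is the 79th percentile, which means 79% of values fall below this point.

Using the inverse CDF (quantile function):
x = F⁻¹(0.79) = 5.4800

Verification: P(X ≤ 5.4800) = 0.79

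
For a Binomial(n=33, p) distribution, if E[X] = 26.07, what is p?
p = 0.79

For a Binomial(n, p) distribution:
E[X] = n × p

Given n = 33 and E[X] = 26.07:
26.07 = 33 × p
p = 26.07 / 33 = 0.79

Verification: Binomial(33, 0.79) has E[X] = 26.07 ✓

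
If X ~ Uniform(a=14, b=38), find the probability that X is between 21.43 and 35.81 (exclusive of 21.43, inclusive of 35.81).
0.599167

We have X ~ Uniform(a=14, b=38).

To find P(21.43 < X ≤ 35.81), we use:
P(21.43 < X ≤ 35.81) = P(X ≤ 35.81) - P(X ≤ 21.43)
                 = F(35.81) - F(21.43)
                 = 0.908750 - 0.309583
                 = 0.599167

So there's approximately a 59.9% chance that X falls in this range.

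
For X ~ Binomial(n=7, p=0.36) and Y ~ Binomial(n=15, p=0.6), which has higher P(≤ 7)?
X has higher probability (P(X ≤ 7) = 1.0000 > P(Y ≤ 7) = 0.2131)

Compute P(≤ 7) for each distribution:

X ~ Binomial(n=7, p=0.36):
P(X ≤ 7) = 1.0000

Y ~ Binomial(n=15, p=0.6):
P(Y ≤ 7) = 0.2131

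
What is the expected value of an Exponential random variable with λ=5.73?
0.1745

We have X ~ Exponential(λ=5.73).

For an Exponential distribution with λ=5.73:
E[X] = 0.1745

This is the expected (average) value of X.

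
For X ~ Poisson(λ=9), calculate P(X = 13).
0.050376

We have X ~ Poisson(λ=9).

For a Poisson distribution, the PMF gives us the probability of each outcome.

Using the PMF formula:
P(X = 13) = 0.050376

Rounded to 4 decimal places: 0.0504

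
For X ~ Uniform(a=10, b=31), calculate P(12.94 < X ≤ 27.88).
0.711429

We have X ~ Uniform(a=10, b=31).

To find P(12.94 < X ≤ 27.88), we use:
P(12.94 < X ≤ 27.88) = P(X ≤ 27.88) - P(X ≤ 12.94)
                 = F(27.88) - F(12.94)
                 = 0.851429 - 0.140000
                 = 0.711429

So there's approximately a 71.1% chance that X falls in this range.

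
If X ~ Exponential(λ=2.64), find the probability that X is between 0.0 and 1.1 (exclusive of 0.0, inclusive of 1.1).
0.945196

We have X ~ Exponential(λ=2.64).

To find P(0.0 < X ≤ 1.1), we use:
P(0.0 < X ≤ 1.1) = P(X ≤ 1.1) - P(X ≤ 0.0)
                 = F(1.1) - F(0.0)
                 = 0.945196 - 0.000000
                 = 0.945196

So there's approximately a 94.5% chance that X falls in this range.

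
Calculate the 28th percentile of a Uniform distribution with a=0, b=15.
4.2000

We have X ~ Uniform(a=0, b=15).

We want to find x such that P(X ≤ x) = 0.28.

This is the 28th percentile, which means 28% of values fall below this point.

Using the inverse CDF (quantile function):
x = F⁻¹(0.28) = 4.2000

Verification: P(X ≤ 4.2000) = 0.28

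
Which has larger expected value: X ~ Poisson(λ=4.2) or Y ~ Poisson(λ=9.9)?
Y has larger mean (9.9000 > 4.2000)

Compute the expected value for each distribution:

X ~ Poisson(λ=4.2):
E[X] = 4.2000

Y ~ Poisson(λ=9.9):
E[Y] = 9.9000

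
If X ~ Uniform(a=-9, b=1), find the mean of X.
-4.0000

We have X ~ Uniform(a=-9, b=1).

For a Uniform distribution with a=-9, b=1:
E[X] = -4.0000

This is the expected (average) value of X.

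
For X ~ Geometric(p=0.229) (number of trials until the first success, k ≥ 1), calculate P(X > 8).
0.124863

We have X ~ Geometric(p=0.229) (number of trials until the first success, k ≥ 1).

P(X > 8) = 1 - P(X ≤ 8)
                = 1 - F(8)
                = 1 - 0.875137
                = 0.124863

So there's approximately a 12.5% chance that X exceeds 8.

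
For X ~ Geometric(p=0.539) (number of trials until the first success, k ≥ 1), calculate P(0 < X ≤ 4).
0.954835

We have X ~ Geometric(p=0.539) (number of trials until the first success, k ≥ 1).

To find P(0 < X ≤ 4), we use:
P(0 < X ≤ 4) = P(X ≤ 4) - P(X ≤ 0)
                 = F(4) - F(0)
                 = 0.954835 - 0.000000
                 = 0.954835

So there's approximately a 95.5% chance that X falls in this range.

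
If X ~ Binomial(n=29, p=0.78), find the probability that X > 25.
0.091684

We have X ~ Binomial(n=29, p=0.78).

P(X > 25) = 1 - P(X ≤ 25)
                = 1 - F(25)
                = 1 - 0.908316
                = 0.091684

So there's approximately a 9.2% chance that X exceeds 25.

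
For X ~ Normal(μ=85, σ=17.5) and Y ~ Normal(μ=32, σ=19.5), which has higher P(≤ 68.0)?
Y has higher probability (P(Y ≤ 68.0) = 0.9676 > P(X ≤ 68.0) = 0.1657)

Compute P(≤ 68.0) for each distribution:

X ~ Normal(μ=85, σ=17.5):
P(X ≤ 68.0) = 0.1657

Y ~ Normal(μ=32, σ=19.5):
P(Y ≤ 68.0) = 0.9676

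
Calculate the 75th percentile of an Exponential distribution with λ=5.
0.2773

We have X ~ Exponential(λ=5).

We want to find x such that P(X ≤ x) = 0.75.

This is the 75th percentile, which means 75% of values fall below this point.

Using the inverse CDF (quantile function):
x = F⁻¹(0.75) = 0.2773

Verification: P(X ≤ 0.2773) = 0.75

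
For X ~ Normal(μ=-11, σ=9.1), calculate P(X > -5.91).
0.287965

We have X ~ Normal(μ=-11, σ=9.1).

P(X > -5.91) = 1 - P(X ≤ -5.91)
                = 1 - F(-5.91)
                = 1 - 0.712035
                = 0.287965

So there's approximately a 28.8% chance that X exceeds -5.91.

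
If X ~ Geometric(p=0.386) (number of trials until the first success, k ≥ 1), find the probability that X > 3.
0.231476

We have X ~ Geometric(p=0.386) (number of trials until the first success, k ≥ 1).

P(X > 3) = 1 - P(X ≤ 3)
                = 1 - F(3)
                = 1 - 0.768524
                = 0.231476

So there's approximately a 23.1% chance that X exceeds 3.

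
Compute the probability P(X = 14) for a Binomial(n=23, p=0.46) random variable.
0.060601

We have X ~ Binomial(n=23, p=0.46).

For a Binomial distribution, the PMF gives us the probability of each outcome.

Using the PMF formula:
P(X = 14) = 0.060601

Rounded to 4 decimal places: 0.0606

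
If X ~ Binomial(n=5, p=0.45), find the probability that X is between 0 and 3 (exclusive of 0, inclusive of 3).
0.818452

We have X ~ Binomial(n=5, p=0.45).

To find P(0 < X ≤ 3), we use:
P(0 < X ≤ 3) = P(X ≤ 3) - P(X ≤ 0)
                 = F(3) - F(0)
                 = 0.868780 - 0.050328
                 = 0.818452

So there's approximately a 81.8% chance that X falls in this range.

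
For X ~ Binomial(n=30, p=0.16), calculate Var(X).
4.0320

We have X ~ Binomial(n=30, p=0.16).

For a Binomial distribution with n=30, p=0.16:
Var(X) = 4.0320

The variance measures the spread of the distribution around the mean.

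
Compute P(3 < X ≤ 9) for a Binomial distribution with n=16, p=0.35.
0.843284

We have X ~ Binomial(n=16, p=0.35).

To find P(3 < X ≤ 9), we use:
P(3 < X ≤ 9) = P(X ≤ 9) - P(X ≤ 3)
                 = F(9) - F(3)
                 = 0.977144 - 0.133860
                 = 0.843284

So there's approximately a 84.3% chance that X falls in this range.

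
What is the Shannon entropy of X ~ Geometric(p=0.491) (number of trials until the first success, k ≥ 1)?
1.4114 nats

We have X ~ Geometric(p=0.491) (number of trials until the first success, k ≥ 1).

The Shannon entropy measures the uncertainty or information content of the distribution.

For a Geometric distribution with p=0.491 (number of trials until the first success, k ≥ 1):
H(X) = 1.4114 nats

(In bits, this would be 2.0362 bits.)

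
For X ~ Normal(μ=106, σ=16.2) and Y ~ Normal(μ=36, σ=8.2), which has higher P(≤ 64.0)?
Y has higher probability (P(Y ≤ 64.0) = 0.9997 > P(X ≤ 64.0) = 0.0048)

Compute P(≤ 64.0) for each distribution:

X ~ Normal(μ=106, σ=16.2):
P(X ≤ 64.0) = 0.0048

Y ~ Normal(μ=36, σ=8.2):
P(Y ≤ 64.0) = 0.9997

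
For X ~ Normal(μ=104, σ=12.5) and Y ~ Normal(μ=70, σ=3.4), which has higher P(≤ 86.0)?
Y has higher probability (P(Y ≤ 86.0) = 1.0000 > P(X ≤ 86.0) = 0.0749)

Compute P(≤ 86.0) for each distribution:

X ~ Normal(μ=104, σ=12.5):
P(X ≤ 86.0) = 0.0749

Y ~ Normal(μ=70, σ=3.4):
P(Y ≤ 86.0) = 1.0000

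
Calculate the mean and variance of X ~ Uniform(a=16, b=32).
E[X] = 24.0000, Var(X) = 21.3333

We have X ~ Uniform(a=16, b=32).

For a Uniform distribution with a=16, b=32:

Expected value:
E[X] = 24.0000

Variance:
Var(X) = 21.3333

Standard deviation:
σ = √Var(X) = 4.6188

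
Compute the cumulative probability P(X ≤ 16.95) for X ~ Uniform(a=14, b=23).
0.327778

We have X ~ Uniform(a=14, b=23).

The CDF gives us P(X ≤ k).

Using the CDF:
P(X ≤ 16.95) = 0.327778

This means there's approximately a 32.8% chance that X is at most 16.95.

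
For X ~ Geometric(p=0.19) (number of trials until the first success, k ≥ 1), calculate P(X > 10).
0.121577

We have X ~ Geometric(p=0.19) (number of trials until the first success, k ≥ 1).

P(X > 10) = 1 - P(X ≤ 10)
                = 1 - F(10)
                = 1 - 0.878423
                = 0.121577

So there's approximately a 12.2% chance that X exceeds 10.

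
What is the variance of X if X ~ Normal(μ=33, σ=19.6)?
384.1600

We have X ~ Normal(μ=33, σ=19.6).

For a Normal distribution with μ=33, σ=19.6:
Var(X) = 384.1600

The variance measures the spread of the distribution around the mean.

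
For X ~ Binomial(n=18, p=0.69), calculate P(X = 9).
0.045573

We have X ~ Binomial(n=18, p=0.69).

For a Binomial distribution, the PMF gives us the probability of each outcome.

Using the PMF formula:
P(X = 9) = 0.045573

Rounded to 4 decimal places: 0.0456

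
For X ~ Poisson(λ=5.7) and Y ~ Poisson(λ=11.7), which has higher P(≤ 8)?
X has higher probability (P(X ≤ 8) = 0.8766 > P(Y ≤ 8) = 0.1757)

Compute P(≤ 8) for each distribution:

X ~ Poisson(λ=5.7):
P(X ≤ 8) = 0.8766

Y ~ Poisson(λ=11.7):
P(Y ≤ 8) = 0.1757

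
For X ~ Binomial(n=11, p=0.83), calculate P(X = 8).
0.182581

We have X ~ Binomial(n=11, p=0.83).

For a Binomial distribution, the PMF gives us the probability of each outcome.

Using the PMF formula:
P(X = 8) = 0.182581

Rounded to 4 decimal places: 0.1826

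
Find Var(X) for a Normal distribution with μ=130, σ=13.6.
184.9600

We have X ~ Normal(μ=130, σ=13.6).

For a Normal distribution with μ=130, σ=13.6:
Var(X) = 184.9600

The variance measures the spread of the distribution around the mean.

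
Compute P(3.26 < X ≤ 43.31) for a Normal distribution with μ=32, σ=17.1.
0.699413

We have X ~ Normal(μ=32, σ=17.1).

To find P(3.26 < X ≤ 43.31), we use:
P(3.26 < X ≤ 43.31) = P(X ≤ 43.31) - P(X ≤ 3.26)
                 = F(43.31) - F(3.26)
                 = 0.745823 - 0.046410
                 = 0.699413

So there's approximately a 69.9% chance that X falls in this range.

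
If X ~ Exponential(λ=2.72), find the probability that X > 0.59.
0.200930

We have X ~ Exponential(λ=2.72).

P(X > 0.59) = 1 - P(X ≤ 0.59)
                = 1 - F(0.59)
                = 1 - 0.799070
                = 0.200930

So there's approximately a 20.1% chance that X exceeds 0.59.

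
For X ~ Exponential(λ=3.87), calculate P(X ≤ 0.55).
0.880984

We have X ~ Exponential(λ=3.87).

The CDF gives us P(X ≤ k).

Using the CDF:
P(X ≤ 0.55) = 0.880984

This means there's approximately a 88.1% chance that X is at most 0.55.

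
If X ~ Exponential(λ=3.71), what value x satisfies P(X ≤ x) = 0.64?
0.2754

We have X ~ Exponential(λ=3.71).

We want to find x such that P(X ≤ x) = 0.64.

This is the 64th percentile, which means 64% of values fall below this point.

Using the inverse CDF (quantile function):
x = F⁻¹(0.64) = 0.2754

Verification: P(X ≤ 0.2754) = 0.64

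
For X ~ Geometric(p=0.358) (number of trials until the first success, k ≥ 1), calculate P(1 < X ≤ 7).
0.597048

We have X ~ Geometric(p=0.358) (number of trials until the first success, k ≥ 1).

To find P(1 < X ≤ 7), we use:
P(1 < X ≤ 7) = P(X ≤ 7) - P(X ≤ 1)
                 = F(7) - F(1)
                 = 0.955048 - 0.358000
                 = 0.597048

So there's approximately a 59.7% chance that X falls in this range.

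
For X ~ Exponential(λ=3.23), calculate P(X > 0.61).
0.139415

We have X ~ Exponential(λ=3.23).

P(X > 0.61) = 1 - P(X ≤ 0.61)
                = 1 - F(0.61)
                = 1 - 0.860585
                = 0.139415

So there's approximately a 13.9% chance that X exceeds 0.61.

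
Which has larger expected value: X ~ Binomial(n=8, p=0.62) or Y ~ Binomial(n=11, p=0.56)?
Y has larger mean (6.1600 > 4.9600)

Compute the expected value for each distribution:

X ~ Binomial(n=8, p=0.62):
E[X] = 4.9600

Y ~ Binomial(n=11, p=0.56):
E[Y] = 6.1600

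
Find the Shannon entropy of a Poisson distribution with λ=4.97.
2.2012 nats

We have X ~ Poisson(λ=4.97).

The Shannon entropy measures the uncertainty or information content of the distribution.

For a Poisson distribution with λ=4.97:
H(X) = 2.2012 nats

(In bits, this would be 3.1757 bits.)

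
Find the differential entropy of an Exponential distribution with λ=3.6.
-0.2809 nats

We have X ~ Exponential(λ=3.6).

The differential entropy measures the uncertainty or information content of the distribution.

For an Exponential distribution with λ=3.6:
h(X) = -0.2809 nats

(In bits, this would be -0.4053 bits.)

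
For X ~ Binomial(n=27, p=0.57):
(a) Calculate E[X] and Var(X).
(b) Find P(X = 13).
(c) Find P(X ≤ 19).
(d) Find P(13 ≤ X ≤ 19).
(a) E[X] = 15.3900, Var(X) = 6.6177
(b) P(X = 13) = 0.099363
(c) P(X ≤ 19) = 0.947494
(d) P(13 ≤ X ≤ 19) = 0.816562

We have X ~ Binomial(n=27, p=0.57).

(a) Moments:
E[X] = 15.3900
Var(X) = 6.6177
σ = √Var(X) = 2.5725

(b) Point probability using PMF:
P(X = 13) = 0.099363

(c) Cumulative probability using CDF:
P(X ≤ 19) = F(19) = 0.947494

(d) Range probability:
P(13 ≤ X ≤ 19) = P(X ≤ 19) - P(X ≤ 12)
                   = F(19) - F(12)
                   = 0.947494 - 0.130932
                   = 0.816562

This means approximately 81.7% of outcomes fall in the interval [13, 19].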